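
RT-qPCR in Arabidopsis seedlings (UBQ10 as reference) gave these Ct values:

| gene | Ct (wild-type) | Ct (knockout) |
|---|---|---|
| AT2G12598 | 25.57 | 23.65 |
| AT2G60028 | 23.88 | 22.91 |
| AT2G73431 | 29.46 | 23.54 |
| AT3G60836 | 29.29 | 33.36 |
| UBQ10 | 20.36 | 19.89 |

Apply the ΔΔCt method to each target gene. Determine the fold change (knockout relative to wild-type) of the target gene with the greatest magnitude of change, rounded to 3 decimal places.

43.713

AT2G12598: ΔΔCt = (23.65−19.89) − (25.57−20.36) = 3.76 − 5.21 = -1.45; fold change = 2^1.45 = 2.732
AT2G60028: ΔΔCt = (22.91−19.89) − (23.88−20.36) = 3.02 − 3.52 = -0.50; fold change = 2^0.50 = 1.414
AT2G73431: ΔΔCt = (23.54−19.89) − (29.46−20.36) = 3.65 − 9.10 = -5.45; fold change = 2^5.45 = 43.713
AT3G60836: ΔΔCt = (33.36−19.89) − (29.29−20.36) = 13.47 − 8.93 = 4.54; fold change = 2^-4.54 = 0.043
AT2G73431 has the largest |ΔΔCt| = 5.45.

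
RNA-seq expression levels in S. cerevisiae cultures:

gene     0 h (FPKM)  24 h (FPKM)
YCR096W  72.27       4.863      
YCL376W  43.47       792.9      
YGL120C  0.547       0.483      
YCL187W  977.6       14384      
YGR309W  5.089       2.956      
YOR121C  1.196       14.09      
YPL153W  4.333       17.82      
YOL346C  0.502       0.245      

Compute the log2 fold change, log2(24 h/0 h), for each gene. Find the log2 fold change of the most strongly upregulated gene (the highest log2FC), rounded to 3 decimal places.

4.189

log2(4.863/72.27) = -3.893  (YCR096W)
log2(792.9/43.47) = 4.189  (YCL376W)
log2(0.483/0.547) = -0.180  (YGL120C)
log2(14384/977.6) = 3.879  (YCL187W)
log2(2.956/5.089) = -0.784  (YGR309W)
log2(14.09/1.196) = 3.558  (YOR121C)
log2(17.82/4.333) = 2.040  (YPL153W)
log2(0.245/0.502) = -1.035  (YOL346C)
YCL376W is most strongly upregulated.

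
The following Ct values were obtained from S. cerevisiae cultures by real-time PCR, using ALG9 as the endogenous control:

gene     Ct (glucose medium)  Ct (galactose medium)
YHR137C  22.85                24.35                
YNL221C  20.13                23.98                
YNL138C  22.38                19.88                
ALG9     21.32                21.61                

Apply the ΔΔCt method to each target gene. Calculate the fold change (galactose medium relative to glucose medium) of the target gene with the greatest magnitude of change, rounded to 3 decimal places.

YHR137C: ΔΔCt = (24.35−21.61) − (22.85−21.32) = 2.74 − 1.53 = 1.21; fold change = 2^-1.21 = 0.432
YNL221C: ΔΔCt = (23.98−21.61) − (20.13−21.32) = 2.37 − (-1.19) = 3.56; fold change = 2^-3.56 = 0.085
YNL138C: ΔΔCt = (19.88−21.61) − (22.38−21.32) = -1.73 − 1.06 = -2.79; fold change = 2^2.79 = 6.916
YNL221C has the largest |ΔΔCt| = 3.56.

0.085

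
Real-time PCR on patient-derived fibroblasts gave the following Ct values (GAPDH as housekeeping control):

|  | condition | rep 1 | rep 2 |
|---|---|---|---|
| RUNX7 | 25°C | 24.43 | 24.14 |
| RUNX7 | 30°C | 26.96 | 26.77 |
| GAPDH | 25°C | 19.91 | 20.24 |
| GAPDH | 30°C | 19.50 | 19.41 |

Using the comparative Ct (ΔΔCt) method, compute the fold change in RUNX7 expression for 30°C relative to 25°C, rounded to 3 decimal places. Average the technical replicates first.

Mean Ct: RUNX7 25°C 24.285; RUNX7 30°C 26.865; GAPDH 25°C 20.075; GAPDH 30°C 19.455
ΔCt(25°C) = 24.285 − 20.075 = 4.210
ΔCt(30°C) = 26.865 − 19.455 = 7.410
ΔΔCt = 7.410 − 4.210 = 3.200
Fold change = 2^(−3.200) = 0.1088

0.109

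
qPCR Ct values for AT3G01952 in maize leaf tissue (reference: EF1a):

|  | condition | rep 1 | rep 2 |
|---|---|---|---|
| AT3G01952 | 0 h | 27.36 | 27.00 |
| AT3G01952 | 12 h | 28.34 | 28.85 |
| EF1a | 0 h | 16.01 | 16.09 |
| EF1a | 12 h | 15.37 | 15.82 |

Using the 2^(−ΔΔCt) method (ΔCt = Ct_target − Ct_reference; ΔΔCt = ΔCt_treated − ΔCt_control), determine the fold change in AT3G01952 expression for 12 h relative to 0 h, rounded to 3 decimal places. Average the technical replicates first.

0.274

Mean Ct: AT3G01952 0 h 27.180; AT3G01952 12 h 28.595; EF1a 0 h 16.050; EF1a 12 h 15.595
ΔCt(0 h) = 27.180 − 16.050 = 11.130
ΔCt(12 h) = 28.595 − 15.595 = 13.000
ΔΔCt = 13.000 − 11.130 = 1.870
Fold change = 2^(−1.870) = 0.2736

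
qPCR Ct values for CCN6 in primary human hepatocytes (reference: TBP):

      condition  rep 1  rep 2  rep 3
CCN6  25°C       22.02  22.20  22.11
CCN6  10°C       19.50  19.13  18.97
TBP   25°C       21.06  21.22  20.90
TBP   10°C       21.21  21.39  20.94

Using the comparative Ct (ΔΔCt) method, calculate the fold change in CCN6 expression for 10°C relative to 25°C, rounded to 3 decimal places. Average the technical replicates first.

Mean Ct: CCN6 25°C 22.110; CCN6 10°C 19.200; TBP 25°C 21.060; TBP 10°C 21.180
ΔCt(25°C) = 22.110 − 21.060 = 1.050
ΔCt(10°C) = 19.200 − 21.180 = -1.980
ΔΔCt = -1.980 − 1.050 = -3.030
Fold change = 2^(−(-3.030)) = 2^3.030 = 8.1681

8.168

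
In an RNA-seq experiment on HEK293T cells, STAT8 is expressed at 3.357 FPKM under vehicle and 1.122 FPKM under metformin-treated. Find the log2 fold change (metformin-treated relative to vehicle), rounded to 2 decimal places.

-1.58

Fold change = 1.122 / 3.357 = 0.3342
log2(0.3342) = -1.581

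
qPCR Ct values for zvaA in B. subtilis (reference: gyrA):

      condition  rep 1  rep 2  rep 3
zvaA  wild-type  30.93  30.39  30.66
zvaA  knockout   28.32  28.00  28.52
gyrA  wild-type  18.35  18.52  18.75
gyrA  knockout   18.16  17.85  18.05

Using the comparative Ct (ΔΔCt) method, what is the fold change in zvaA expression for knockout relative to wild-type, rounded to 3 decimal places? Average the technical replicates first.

Mean Ct: zvaA wild-type 30.660; zvaA knockout 28.280; gyrA wild-type 18.540; gyrA knockout 18.020
ΔCt(wild-type) = 30.660 − 18.540 = 12.120
ΔCt(knockout) = 28.280 − 18.020 = 10.260
ΔΔCt = 10.260 − 12.120 = -1.860
Fold change = 2^(−(-1.860)) = 2^1.860 = 3.6301

3.630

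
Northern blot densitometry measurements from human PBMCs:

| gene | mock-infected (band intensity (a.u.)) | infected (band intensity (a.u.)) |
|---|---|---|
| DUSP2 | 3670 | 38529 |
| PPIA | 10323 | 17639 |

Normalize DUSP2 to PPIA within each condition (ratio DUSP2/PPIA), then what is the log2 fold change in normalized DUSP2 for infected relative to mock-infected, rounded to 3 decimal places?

DUSP2/PPIA (mock-infected) = 3670 / 10323 = 0.35552
DUSP2/PPIA (infected) = 38529 / 17639 = 2.1843
Fold change = 2.1843 / 0.35552 = 6.1440
log2(6.1440) = 2.6192

2.619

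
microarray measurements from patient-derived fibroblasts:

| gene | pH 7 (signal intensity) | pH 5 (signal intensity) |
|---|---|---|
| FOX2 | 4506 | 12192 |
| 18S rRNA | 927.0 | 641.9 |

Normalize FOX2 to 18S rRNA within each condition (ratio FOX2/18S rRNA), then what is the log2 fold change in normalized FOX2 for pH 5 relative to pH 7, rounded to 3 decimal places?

FOX2/18S rRNA (pH 7) = 4506 / 927.0 = 4.8608
FOX2/18S rRNA (pH 5) = 12192 / 641.9 = 18.994
Fold change = 18.994 / 4.8608 = 3.9075
log2(3.9075) = 1.9662

1.966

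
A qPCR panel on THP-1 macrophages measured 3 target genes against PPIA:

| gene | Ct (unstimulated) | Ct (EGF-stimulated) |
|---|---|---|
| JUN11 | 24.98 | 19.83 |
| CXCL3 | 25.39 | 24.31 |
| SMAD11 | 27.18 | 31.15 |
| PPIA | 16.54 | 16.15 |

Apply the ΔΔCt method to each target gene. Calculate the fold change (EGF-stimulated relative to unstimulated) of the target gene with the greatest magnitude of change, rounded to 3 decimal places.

JUN11: ΔΔCt = (19.83−16.15) − (24.98−16.54) = 3.68 − 8.44 = -4.76; fold change = 2^4.76 = 27.096
CXCL3: ΔΔCt = (24.31−16.15) − (25.39−16.54) = 8.16 − 8.85 = -0.69; fold change = 2^0.69 = 1.613
SMAD11: ΔΔCt = (31.15−16.15) − (27.18−16.54) = 15.00 − 10.64 = 4.36; fold change = 2^-4.36 = 0.049
JUN11 has the largest |ΔΔCt| = 4.76.

27.096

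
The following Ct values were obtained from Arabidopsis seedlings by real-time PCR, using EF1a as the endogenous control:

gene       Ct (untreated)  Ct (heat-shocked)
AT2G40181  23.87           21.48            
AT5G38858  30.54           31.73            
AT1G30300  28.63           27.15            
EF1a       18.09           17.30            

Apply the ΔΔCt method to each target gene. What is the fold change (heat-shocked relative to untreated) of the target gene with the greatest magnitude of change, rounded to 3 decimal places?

AT2G40181: ΔΔCt = (21.48−17.30) − (23.87−18.09) = 4.18 − 5.78 = -1.60; fold change = 2^1.60 = 3.031
AT5G38858: ΔΔCt = (31.73−17.30) − (30.54−18.09) = 14.43 − 12.45 = 1.98; fold change = 2^-1.98 = 0.253
AT1G30300: ΔΔCt = (27.15−17.30) − (28.63−18.09) = 9.85 − 10.54 = -0.69; fold change = 2^0.69 = 1.613
AT5G38858 has the largest |ΔΔCt| = 1.98.

0.253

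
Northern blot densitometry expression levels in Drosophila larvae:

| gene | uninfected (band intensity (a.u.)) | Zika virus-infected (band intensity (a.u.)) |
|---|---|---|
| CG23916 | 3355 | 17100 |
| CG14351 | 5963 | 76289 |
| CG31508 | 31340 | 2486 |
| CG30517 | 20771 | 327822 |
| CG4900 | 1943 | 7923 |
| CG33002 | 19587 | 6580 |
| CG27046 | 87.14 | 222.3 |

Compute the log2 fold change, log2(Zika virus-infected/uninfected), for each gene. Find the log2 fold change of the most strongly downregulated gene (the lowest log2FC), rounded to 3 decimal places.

log2(17100/3355) = 2.350  (CG23916)
log2(76289/5963) = 3.677  (CG14351)
log2(2486/31340) = -3.656  (CG31508)
log2(327822/20771) = 3.980  (CG30517)
log2(7923/1943) = 2.028  (CG4900)
log2(6580/19587) = -1.574  (CG33002)
log2(222.3/87.14) = 1.351  (CG27046)
CG31508 is most strongly downregulated.

-3.656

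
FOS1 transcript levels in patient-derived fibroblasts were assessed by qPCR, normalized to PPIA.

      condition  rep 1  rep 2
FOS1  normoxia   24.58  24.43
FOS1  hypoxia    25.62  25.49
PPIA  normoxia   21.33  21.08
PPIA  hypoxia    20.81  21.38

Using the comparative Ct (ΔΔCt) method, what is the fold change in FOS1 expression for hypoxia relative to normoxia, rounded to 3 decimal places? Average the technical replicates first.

Mean Ct: FOS1 normoxia 24.505; FOS1 hypoxia 25.555; PPIA normoxia 21.205; PPIA hypoxia 21.095
ΔCt(normoxia) = 24.505 − 21.205 = 3.300
ΔCt(hypoxia) = 25.555 − 21.095 = 4.460
ΔΔCt = 4.460 − 3.300 = 1.160
Fold change = 2^(−1.160) = 0.4475

0.448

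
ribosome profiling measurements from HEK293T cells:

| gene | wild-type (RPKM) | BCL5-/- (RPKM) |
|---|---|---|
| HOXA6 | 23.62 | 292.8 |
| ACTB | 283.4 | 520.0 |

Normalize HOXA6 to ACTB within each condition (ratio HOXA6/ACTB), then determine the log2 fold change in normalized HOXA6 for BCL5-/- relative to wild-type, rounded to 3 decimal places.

HOXA6/ACTB (wild-type) = 23.62 / 283.4 = 0.083345
HOXA6/ACTB (BCL5-/-) = 292.8 / 520.0 = 0.56308
Fold change = 0.56308 / 0.083345 = 6.7560
log2(6.7560) = 2.7562

2.756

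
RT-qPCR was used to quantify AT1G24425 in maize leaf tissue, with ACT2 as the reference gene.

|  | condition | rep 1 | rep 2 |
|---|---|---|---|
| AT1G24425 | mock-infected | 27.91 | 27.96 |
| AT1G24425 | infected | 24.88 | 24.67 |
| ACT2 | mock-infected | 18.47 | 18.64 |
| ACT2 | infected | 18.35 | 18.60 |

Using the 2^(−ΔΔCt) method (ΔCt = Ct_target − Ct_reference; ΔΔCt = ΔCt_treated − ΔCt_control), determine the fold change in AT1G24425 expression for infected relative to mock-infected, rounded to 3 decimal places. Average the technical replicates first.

Mean Ct: AT1G24425 mock-infected 27.935; AT1G24425 infected 24.775; ACT2 mock-infected 18.555; ACT2 infected 18.475
ΔCt(mock-infected) = 27.935 − 18.555 = 9.380
ΔCt(infected) = 24.775 − 18.475 = 6.300
ΔΔCt = 6.300 − 9.380 = -3.080
Fold change = 2^(−(-3.080)) = 2^3.080 = 8.4561

8.456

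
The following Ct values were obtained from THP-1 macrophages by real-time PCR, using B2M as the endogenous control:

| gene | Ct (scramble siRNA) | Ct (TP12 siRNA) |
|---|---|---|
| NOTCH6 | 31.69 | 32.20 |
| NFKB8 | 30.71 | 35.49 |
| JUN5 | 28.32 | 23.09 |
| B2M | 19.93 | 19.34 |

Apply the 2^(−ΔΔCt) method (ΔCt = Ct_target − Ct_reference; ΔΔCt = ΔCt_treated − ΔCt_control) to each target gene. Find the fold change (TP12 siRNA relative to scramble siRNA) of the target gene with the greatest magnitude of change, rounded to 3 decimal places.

0.024

NOTCH6: ΔΔCt = (32.20−19.34) − (31.69−19.93) = 12.86 − 11.76 = 1.10; fold change = 2^-1.10 = 0.467
NFKB8: ΔΔCt = (35.49−19.34) − (30.71−19.93) = 16.15 − 10.78 = 5.37; fold change = 2^-5.37 = 0.024
JUN5: ΔΔCt = (23.09−19.34) − (28.32−19.93) = 3.75 − 8.39 = -4.64; fold change = 2^4.64 = 24.933
NFKB8 has the largest |ΔΔCt| = 5.37.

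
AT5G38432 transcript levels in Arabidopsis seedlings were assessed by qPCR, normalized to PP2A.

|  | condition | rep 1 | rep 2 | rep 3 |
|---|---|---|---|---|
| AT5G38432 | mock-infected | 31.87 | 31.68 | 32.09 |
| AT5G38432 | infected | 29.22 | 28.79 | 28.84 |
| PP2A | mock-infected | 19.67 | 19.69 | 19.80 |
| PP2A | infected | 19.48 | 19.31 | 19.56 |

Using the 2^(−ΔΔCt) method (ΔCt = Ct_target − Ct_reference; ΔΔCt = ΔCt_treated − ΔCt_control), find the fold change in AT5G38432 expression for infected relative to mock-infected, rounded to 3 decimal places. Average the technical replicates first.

Mean Ct: AT5G38432 mock-infected 31.880; AT5G38432 infected 28.950; PP2A mock-infected 19.720; PP2A infected 19.450
ΔCt(mock-infected) = 31.880 − 19.720 = 12.160
ΔCt(infected) = 28.950 − 19.450 = 9.500
ΔΔCt = 9.500 − 12.160 = -2.660
Fold change = 2^(−(-2.660)) = 2^2.660 = 6.3203

6.320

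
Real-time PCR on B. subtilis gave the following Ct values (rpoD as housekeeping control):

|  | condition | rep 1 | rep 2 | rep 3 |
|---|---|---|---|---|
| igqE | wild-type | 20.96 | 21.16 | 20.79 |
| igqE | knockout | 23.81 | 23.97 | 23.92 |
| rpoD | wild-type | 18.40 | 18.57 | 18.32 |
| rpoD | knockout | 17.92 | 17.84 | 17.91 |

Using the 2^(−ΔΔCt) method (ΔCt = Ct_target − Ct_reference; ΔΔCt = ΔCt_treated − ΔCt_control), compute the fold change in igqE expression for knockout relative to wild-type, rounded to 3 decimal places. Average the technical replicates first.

Mean Ct: igqE wild-type 20.970; igqE knockout 23.900; rpoD wild-type 18.430; rpoD knockout 17.890
ΔCt(wild-type) = 20.970 − 18.430 = 2.540
ΔCt(knockout) = 23.900 − 17.890 = 6.010
ΔΔCt = 6.010 − 2.540 = 3.470
Fold change = 2^(−3.470) = 0.0902

0.090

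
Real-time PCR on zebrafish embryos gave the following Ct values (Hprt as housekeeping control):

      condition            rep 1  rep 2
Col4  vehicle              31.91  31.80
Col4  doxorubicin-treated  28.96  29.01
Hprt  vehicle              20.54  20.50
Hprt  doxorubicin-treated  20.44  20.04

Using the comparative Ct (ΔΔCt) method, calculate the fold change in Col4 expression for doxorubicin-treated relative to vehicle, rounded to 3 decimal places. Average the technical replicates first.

Mean Ct: Col4 vehicle 31.855; Col4 doxorubicin-treated 28.985; Hprt vehicle 20.520; Hprt doxorubicin-treated 20.240
ΔCt(vehicle) = 31.855 − 20.520 = 11.335
ΔCt(doxorubicin-treated) = 28.985 − 20.240 = 8.745
ΔΔCt = 8.745 − 11.335 = -2.590
Fold change = 2^(−(-2.590)) = 2^2.590 = 6.0210

6.021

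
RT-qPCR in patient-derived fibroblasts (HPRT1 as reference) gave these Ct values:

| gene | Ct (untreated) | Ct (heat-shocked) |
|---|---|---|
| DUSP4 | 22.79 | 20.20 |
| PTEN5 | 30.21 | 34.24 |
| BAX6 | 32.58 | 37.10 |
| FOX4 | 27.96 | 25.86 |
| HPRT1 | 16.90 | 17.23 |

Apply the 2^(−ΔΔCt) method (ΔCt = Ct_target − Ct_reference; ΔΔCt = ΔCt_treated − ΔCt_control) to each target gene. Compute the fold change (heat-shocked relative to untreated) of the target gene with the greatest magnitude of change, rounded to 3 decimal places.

DUSP4: ΔΔCt = (20.20−17.23) − (22.79−16.90) = 2.97 − 5.89 = -2.92; fold change = 2^2.92 = 7.568
PTEN5: ΔΔCt = (34.24−17.23) − (30.21−16.90) = 17.01 − 13.31 = 3.70; fold change = 2^-3.70 = 0.077
BAX6: ΔΔCt = (37.10−17.23) − (32.58−16.90) = 19.87 − 15.68 = 4.19; fold change = 2^-4.19 = 0.055
FOX4: ΔΔCt = (25.86−17.23) − (27.96−16.90) = 8.63 − 11.06 = -2.43; fold change = 2^2.43 = 5.389
BAX6 has the largest |ΔΔCt| = 4.19.

0.055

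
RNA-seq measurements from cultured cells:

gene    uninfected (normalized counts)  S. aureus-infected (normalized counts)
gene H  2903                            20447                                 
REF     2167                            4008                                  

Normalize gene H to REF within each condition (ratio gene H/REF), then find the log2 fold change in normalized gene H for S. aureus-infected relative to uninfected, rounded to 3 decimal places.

gene H/REF (uninfected) = 2903 / 2167 = 1.3396
gene H/REF (S. aureus-infected) = 20447 / 4008 = 5.1015
Fold change = 5.1015 / 1.3396 = 3.8081
log2(3.8081) = 1.9291

1.929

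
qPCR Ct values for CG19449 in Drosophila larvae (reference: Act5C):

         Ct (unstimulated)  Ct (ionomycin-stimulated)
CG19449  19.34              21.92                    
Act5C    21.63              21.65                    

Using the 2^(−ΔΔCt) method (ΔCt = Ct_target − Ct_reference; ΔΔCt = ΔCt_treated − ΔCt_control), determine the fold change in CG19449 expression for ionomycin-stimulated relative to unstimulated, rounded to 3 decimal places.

0.170

ΔCt(unstimulated) = 19.340 − 21.630 = -2.290
ΔCt(ionomycin-stimulated) = 21.920 − 21.650 = 0.270
ΔΔCt = 0.270 − (-2.290) = 2.560
Fold change = 2^(−2.560) = 0.1696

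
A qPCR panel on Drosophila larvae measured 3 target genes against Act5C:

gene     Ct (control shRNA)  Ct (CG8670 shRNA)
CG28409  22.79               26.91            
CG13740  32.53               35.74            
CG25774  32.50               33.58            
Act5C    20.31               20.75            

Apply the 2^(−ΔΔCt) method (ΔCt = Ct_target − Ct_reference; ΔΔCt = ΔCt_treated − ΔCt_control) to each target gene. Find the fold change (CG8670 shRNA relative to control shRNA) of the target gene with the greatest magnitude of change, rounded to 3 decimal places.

CG28409: ΔΔCt = (26.91−20.75) − (22.79−20.31) = 6.16 − 2.48 = 3.68; fold change = 2^-3.68 = 0.078
CG13740: ΔΔCt = (35.74−20.75) − (32.53−20.31) = 14.99 − 12.22 = 2.77; fold change = 2^-2.77 = 0.147
CG25774: ΔΔCt = (33.58−20.75) − (32.50−20.31) = 12.83 − 12.19 = 0.64; fold change = 2^-0.64 = 0.642
CG28409 has the largest |ΔΔCt| = 3.68.

0.078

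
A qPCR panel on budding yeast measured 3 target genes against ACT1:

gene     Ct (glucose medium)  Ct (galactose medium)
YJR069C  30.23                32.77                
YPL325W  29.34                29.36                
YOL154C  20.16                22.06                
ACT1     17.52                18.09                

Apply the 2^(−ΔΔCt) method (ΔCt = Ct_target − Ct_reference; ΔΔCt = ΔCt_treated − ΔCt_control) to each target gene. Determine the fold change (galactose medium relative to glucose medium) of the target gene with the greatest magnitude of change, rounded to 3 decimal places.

YJR069C: ΔΔCt = (32.77−18.09) − (30.23−17.52) = 14.68 − 12.71 = 1.97; fold change = 2^-1.97 = 0.255
YPL325W: ΔΔCt = (29.36−18.09) − (29.34−17.52) = 11.27 − 11.82 = -0.55; fold change = 2^0.55 = 1.464
YOL154C: ΔΔCt = (22.06−18.09) − (20.16−17.52) = 3.97 − 2.64 = 1.33; fold change = 2^-1.33 = 0.398
YJR069C has the largest |ΔΔCt| = 1.97.

0.255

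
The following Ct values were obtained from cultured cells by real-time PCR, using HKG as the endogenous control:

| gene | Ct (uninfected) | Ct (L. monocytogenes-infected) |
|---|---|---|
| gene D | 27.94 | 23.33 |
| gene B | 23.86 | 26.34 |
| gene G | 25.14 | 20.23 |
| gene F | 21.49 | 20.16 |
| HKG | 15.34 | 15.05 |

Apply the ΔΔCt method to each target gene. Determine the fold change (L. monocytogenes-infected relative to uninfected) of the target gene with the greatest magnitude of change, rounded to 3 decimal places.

gene D: ΔΔCt = (23.33−15.05) − (27.94−15.34) = 8.28 − 12.60 = -4.32; fold change = 2^4.32 = 19.973
gene B: ΔΔCt = (26.34−15.05) − (23.86−15.34) = 11.29 − 8.52 = 2.77; fold change = 2^-2.77 = 0.147
gene G: ΔΔCt = (20.23−15.05) − (25.14−15.34) = 5.18 − 9.80 = -4.62; fold change = 2^4.62 = 24.590
gene F: ΔΔCt = (20.16−15.05) − (21.49−15.34) = 5.11 − 6.15 = -1.04; fold change = 2^1.04 = 2.056
gene G has the largest |ΔΔCt| = 4.62.

24.590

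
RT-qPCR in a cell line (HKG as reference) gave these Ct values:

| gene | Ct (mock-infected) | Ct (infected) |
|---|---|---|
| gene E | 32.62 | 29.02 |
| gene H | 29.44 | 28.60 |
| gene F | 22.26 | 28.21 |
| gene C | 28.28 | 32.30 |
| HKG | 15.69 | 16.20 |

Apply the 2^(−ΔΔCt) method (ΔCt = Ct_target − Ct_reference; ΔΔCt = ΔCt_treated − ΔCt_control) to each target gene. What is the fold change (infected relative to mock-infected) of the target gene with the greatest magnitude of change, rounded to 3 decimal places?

0.023

gene E: ΔΔCt = (29.02−16.20) − (32.62−15.69) = 12.82 − 16.93 = -4.11; fold change = 2^4.11 = 17.268
gene H: ΔΔCt = (28.60−16.20) − (29.44−15.69) = 12.40 − 13.75 = -1.35; fold change = 2^1.35 = 2.549
gene F: ΔΔCt = (28.21−16.20) − (22.26−15.69) = 12.01 − 6.57 = 5.44; fold change = 2^-5.44 = 0.023
gene C: ΔΔCt = (32.30−16.20) − (28.28−15.69) = 16.10 − 12.59 = 3.51; fold change = 2^-3.51 = 0.088
gene F has the largest |ΔΔCt| = 5.44.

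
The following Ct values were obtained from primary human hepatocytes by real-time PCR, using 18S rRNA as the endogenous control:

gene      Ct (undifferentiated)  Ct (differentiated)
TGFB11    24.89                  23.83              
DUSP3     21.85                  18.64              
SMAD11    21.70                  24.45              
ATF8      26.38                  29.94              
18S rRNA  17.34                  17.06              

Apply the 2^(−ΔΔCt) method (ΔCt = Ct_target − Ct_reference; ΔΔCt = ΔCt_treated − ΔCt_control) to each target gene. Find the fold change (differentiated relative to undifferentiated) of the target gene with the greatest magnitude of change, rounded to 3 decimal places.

TGFB11: ΔΔCt = (23.83−17.06) − (24.89−17.34) = 6.77 − 7.55 = -0.78; fold change = 2^0.78 = 1.717
DUSP3: ΔΔCt = (18.64−17.06) − (21.85−17.34) = 1.58 − 4.51 = -2.93; fold change = 2^2.93 = 7.621
SMAD11: ΔΔCt = (24.45−17.06) − (21.70−17.34) = 7.39 − 4.36 = 3.03; fold change = 2^-3.03 = 0.122
ATF8: ΔΔCt = (29.94−17.06) − (26.38−17.34) = 12.88 − 9.04 = 3.84; fold change = 2^-3.84 = 0.070
ATF8 has the largest |ΔΔCt| = 3.84.

0.070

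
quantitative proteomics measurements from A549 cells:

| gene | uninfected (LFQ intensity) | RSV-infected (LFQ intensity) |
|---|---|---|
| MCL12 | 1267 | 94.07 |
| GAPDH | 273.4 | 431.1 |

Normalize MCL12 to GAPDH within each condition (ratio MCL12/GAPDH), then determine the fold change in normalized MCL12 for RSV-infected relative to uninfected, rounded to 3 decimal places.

0.047

MCL12/GAPDH (uninfected) = 1267 / 273.4 = 4.6342
MCL12/GAPDH (RSV-infected) = 94.07 / 431.1 = 0.21821
Fold change = 0.21821 / 4.6342 = 0.0471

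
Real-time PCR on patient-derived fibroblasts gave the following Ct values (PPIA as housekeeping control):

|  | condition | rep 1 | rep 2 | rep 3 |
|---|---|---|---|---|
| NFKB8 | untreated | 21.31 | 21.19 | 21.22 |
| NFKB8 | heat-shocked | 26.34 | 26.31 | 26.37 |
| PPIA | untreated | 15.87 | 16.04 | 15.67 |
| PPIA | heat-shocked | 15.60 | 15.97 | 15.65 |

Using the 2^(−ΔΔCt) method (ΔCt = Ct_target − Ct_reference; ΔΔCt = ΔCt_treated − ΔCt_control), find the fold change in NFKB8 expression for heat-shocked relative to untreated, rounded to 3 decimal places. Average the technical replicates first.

Mean Ct: NFKB8 untreated 21.240; NFKB8 heat-shocked 26.340; PPIA untreated 15.860; PPIA heat-shocked 15.740
ΔCt(untreated) = 21.240 − 15.860 = 5.380
ΔCt(heat-shocked) = 26.340 − 15.740 = 10.600
ΔΔCt = 10.600 − 5.380 = 5.220
Fold change = 2^(−5.220) = 0.0268

0.027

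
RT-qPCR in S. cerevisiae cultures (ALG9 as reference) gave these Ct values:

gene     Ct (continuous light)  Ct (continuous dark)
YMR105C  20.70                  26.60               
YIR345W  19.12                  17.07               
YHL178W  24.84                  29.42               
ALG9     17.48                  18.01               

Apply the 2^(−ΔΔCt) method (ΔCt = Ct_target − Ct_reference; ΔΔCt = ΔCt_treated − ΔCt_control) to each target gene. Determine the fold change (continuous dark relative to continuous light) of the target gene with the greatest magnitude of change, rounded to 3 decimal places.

0.024

YMR105C: ΔΔCt = (26.60−18.01) − (20.70−17.48) = 8.59 − 3.22 = 5.37; fold change = 2^-5.37 = 0.024
YIR345W: ΔΔCt = (17.07−18.01) − (19.12−17.48) = -0.94 − 1.64 = -2.58; fold change = 2^2.58 = 5.979
YHL178W: ΔΔCt = (29.42−18.01) − (24.84−17.48) = 11.41 − 7.36 = 4.05; fold change = 2^-4.05 = 0.060
YMR105C has the largest |ΔΔCt| = 5.37.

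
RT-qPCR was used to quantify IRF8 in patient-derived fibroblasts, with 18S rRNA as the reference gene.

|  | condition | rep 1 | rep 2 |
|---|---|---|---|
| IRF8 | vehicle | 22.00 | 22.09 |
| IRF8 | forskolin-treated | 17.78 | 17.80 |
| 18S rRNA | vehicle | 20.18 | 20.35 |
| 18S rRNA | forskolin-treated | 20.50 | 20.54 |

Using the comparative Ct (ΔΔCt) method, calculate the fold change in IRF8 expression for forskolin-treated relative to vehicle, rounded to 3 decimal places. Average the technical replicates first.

22.785

Mean Ct: IRF8 vehicle 22.045; IRF8 forskolin-treated 17.790; 18S rRNA vehicle 20.265; 18S rRNA forskolin-treated 20.520
ΔCt(vehicle) = 22.045 − 20.265 = 1.780
ΔCt(forskolin-treated) = 17.790 − 20.520 = -2.730
ΔΔCt = -2.730 − 1.780 = -4.510
Fold change = 2^(−(-4.510)) = 2^4.510 = 22.7848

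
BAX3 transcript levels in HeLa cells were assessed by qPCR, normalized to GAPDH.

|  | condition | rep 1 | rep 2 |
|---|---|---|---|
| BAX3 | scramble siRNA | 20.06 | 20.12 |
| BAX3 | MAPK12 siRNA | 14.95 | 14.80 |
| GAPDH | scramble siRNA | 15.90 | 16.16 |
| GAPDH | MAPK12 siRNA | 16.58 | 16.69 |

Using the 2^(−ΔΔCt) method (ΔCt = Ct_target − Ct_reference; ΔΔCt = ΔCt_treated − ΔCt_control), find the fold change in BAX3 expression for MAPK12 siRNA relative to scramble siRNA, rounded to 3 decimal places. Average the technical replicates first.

56.493

Mean Ct: BAX3 scramble siRNA 20.090; BAX3 MAPK12 siRNA 14.875; GAPDH scramble siRNA 16.030; GAPDH MAPK12 siRNA 16.635
ΔCt(scramble siRNA) = 20.090 − 16.030 = 4.060
ΔCt(MAPK12 siRNA) = 14.875 − 16.635 = -1.760
ΔΔCt = -1.760 − 4.060 = -5.820
Fold change = 2^(−(-5.820)) = 2^5.820 = 56.4930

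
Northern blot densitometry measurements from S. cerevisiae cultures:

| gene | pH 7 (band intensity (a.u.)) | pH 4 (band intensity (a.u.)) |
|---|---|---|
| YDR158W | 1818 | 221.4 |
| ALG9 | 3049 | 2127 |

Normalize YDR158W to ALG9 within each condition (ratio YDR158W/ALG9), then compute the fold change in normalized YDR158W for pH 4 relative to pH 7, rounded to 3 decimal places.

0.175

YDR158W/ALG9 (pH 7) = 1818 / 3049 = 0.59626
YDR158W/ALG9 (pH 4) = 221.4 / 2127 = 0.10409
Fold change = 0.10409 / 0.59626 = 0.1746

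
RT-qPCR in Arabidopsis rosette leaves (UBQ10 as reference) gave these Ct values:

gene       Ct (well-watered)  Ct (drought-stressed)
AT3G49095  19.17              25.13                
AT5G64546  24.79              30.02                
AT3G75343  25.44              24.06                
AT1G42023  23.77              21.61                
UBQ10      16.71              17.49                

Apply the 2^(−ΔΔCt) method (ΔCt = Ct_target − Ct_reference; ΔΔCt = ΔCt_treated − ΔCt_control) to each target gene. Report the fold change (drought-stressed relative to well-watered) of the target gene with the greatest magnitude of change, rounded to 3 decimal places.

AT3G49095: ΔΔCt = (25.13−17.49) − (19.17−16.71) = 7.64 − 2.46 = 5.18; fold change = 2^-5.18 = 0.028
AT5G64546: ΔΔCt = (30.02−17.49) − (24.79−16.71) = 12.53 − 8.08 = 4.45; fold change = 2^-4.45 = 0.046
AT3G75343: ΔΔCt = (24.06−17.49) − (25.44−16.71) = 6.57 − 8.73 = -2.16; fold change = 2^2.16 = 4.469
AT1G42023: ΔΔCt = (21.61−17.49) − (23.77−16.71) = 4.12 − 7.06 = -2.94; fold change = 2^2.94 = 7.674
AT3G49095 has the largest |ΔΔCt| = 5.18.

0.028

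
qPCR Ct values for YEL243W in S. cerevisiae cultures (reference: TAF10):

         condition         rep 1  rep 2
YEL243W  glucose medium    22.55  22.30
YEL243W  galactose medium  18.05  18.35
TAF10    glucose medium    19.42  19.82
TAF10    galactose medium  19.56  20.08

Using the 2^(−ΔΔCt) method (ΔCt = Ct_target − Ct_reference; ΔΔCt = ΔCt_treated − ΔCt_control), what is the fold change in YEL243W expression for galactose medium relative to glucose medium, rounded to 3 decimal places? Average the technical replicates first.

21.481

Mean Ct: YEL243W glucose medium 22.425; YEL243W galactose medium 18.200; TAF10 glucose medium 19.620; TAF10 galactose medium 19.820
ΔCt(glucose medium) = 22.425 − 19.620 = 2.805
ΔCt(galactose medium) = 18.200 − 19.820 = -1.620
ΔΔCt = -1.620 − 2.805 = -4.425
Fold change = 2^(−(-4.425)) = 2^4.425 = 21.4812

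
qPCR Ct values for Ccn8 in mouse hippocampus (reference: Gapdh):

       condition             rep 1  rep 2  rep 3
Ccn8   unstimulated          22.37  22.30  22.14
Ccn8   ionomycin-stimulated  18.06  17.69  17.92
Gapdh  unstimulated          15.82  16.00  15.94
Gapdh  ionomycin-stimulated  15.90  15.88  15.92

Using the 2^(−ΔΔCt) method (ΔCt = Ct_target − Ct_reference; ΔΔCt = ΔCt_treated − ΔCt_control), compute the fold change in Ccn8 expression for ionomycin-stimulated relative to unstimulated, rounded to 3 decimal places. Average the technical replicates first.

Mean Ct: Ccn8 unstimulated 22.270; Ccn8 ionomycin-stimulated 17.890; Gapdh unstimulated 15.920; Gapdh ionomycin-stimulated 15.900
ΔCt(unstimulated) = 22.270 − 15.920 = 6.350
ΔCt(ionomycin-stimulated) = 17.890 − 15.900 = 1.990
ΔΔCt = 1.990 − 6.350 = -4.360
Fold change = 2^(−(-4.360)) = 2^4.360 = 20.5348

20.535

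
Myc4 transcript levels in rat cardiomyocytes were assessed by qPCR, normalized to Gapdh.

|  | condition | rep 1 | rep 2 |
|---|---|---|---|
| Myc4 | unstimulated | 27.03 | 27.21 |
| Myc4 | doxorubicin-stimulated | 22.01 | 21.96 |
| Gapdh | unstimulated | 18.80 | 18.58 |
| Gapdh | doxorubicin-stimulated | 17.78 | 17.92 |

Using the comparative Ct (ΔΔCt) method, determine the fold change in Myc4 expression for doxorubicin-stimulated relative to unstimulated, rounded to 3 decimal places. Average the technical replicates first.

Mean Ct: Myc4 unstimulated 27.120; Myc4 doxorubicin-stimulated 21.985; Gapdh unstimulated 18.690; Gapdh doxorubicin-stimulated 17.850
ΔCt(unstimulated) = 27.120 − 18.690 = 8.430
ΔCt(doxorubicin-stimulated) = 21.985 − 17.850 = 4.135
ΔΔCt = 4.135 − 8.430 = -4.295
Fold change = 2^(−(-4.295)) = 2^4.295 = 19.6302

19.630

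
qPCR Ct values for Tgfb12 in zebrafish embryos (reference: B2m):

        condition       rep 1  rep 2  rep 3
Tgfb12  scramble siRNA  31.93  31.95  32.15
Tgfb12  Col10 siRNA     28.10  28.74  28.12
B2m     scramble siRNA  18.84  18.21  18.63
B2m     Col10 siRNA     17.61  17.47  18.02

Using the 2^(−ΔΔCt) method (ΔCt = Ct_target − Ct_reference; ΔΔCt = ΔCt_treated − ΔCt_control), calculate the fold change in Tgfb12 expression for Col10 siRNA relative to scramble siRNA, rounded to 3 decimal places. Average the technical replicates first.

Mean Ct: Tgfb12 scramble siRNA 32.010; Tgfb12 Col10 siRNA 28.320; B2m scramble siRNA 18.560; B2m Col10 siRNA 17.700
ΔCt(scramble siRNA) = 32.010 − 18.560 = 13.450
ΔCt(Col10 siRNA) = 28.320 − 17.700 = 10.620
ΔΔCt = 10.620 − 13.450 = -2.830
Fold change = 2^(−(-2.830)) = 2^2.830 = 7.1107

7.111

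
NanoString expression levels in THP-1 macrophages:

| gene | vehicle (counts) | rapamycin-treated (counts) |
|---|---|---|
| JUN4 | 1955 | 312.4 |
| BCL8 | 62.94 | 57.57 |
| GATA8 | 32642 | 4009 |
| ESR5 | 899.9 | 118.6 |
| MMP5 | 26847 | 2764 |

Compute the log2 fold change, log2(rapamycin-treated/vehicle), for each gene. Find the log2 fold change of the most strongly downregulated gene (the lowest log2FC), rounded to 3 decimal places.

-3.280

log2(312.4/1955) = -2.646  (JUN4)
log2(57.57/62.94) = -0.129  (BCL8)
log2(4009/32642) = -3.025  (GATA8)
log2(118.6/899.9) = -2.924  (ESR5)
log2(2764/26847) = -3.280  (MMP5)
MMP5 is most strongly downregulated.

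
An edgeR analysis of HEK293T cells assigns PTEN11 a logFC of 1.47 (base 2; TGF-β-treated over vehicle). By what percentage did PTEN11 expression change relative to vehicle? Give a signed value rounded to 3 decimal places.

Fold change = 2^(1.47) = 2.7702
Percent change = (FC − 1) × 100% = (2.7702 − 1) × 100 = 177.022%

177.022%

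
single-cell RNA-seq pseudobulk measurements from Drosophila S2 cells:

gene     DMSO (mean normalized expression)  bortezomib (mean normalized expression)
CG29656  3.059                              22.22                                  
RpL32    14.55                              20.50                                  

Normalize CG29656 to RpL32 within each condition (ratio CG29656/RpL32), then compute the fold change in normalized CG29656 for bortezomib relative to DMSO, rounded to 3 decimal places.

CG29656/RpL32 (DMSO) = 3.059 / 14.55 = 0.21024
CG29656/RpL32 (bortezomib) = 22.22 / 20.50 = 1.0839
Fold change = 1.0839 / 0.21024 = 5.1555

5.156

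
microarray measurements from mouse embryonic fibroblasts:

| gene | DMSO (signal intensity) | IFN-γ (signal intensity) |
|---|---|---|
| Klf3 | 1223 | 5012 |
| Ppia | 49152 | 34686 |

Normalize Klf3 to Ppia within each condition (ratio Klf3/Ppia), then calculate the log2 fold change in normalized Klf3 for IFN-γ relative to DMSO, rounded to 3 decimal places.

2.538

Klf3/Ppia (DMSO) = 1223 / 49152 = 0.024882
Klf3/Ppia (IFN-γ) = 5012 / 34686 = 0.1445
Fold change = 0.1445 / 0.024882 = 5.8073
log2(5.8073) = 2.5379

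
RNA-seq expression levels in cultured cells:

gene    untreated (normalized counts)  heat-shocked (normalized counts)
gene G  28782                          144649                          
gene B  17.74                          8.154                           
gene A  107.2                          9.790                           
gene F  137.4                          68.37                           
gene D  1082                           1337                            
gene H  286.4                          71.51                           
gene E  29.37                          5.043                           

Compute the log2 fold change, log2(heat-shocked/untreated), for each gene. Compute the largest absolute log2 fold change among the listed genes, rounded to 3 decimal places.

log2(144649/28782) = 2.329  (gene G)
log2(8.154/17.74) = -1.121  (gene B)
log2(9.790/107.2) = -3.453  (gene A)
log2(68.37/137.4) = -1.007  (gene F)
log2(1337/1082) = 0.305  (gene D)
log2(71.51/286.4) = -2.002  (gene H)
log2(5.043/29.37) = -2.542  (gene E)
The largest magnitude belongs to gene A.

3.453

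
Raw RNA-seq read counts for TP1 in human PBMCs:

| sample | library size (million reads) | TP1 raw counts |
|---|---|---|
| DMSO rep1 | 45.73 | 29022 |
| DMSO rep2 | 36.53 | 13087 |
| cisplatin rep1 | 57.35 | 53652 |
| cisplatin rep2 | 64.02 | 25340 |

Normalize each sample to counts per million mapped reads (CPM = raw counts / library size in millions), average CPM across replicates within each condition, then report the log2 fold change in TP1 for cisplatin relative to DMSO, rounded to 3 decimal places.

0.423

CPM(DMSO rep1) = 29022 / 45.73 = 634.6381
CPM(DMSO rep2) = 13087 / 36.53 = 358.2535
CPM(cisplatin rep1) = 53652 / 57.35 = 935.5187
CPM(cisplatin rep2) = 25340 / 64.02 = 395.8138
mean CPM(DMSO) = 496.4458; mean CPM(cisplatin) = 665.6663
Fold change = 665.6663 / 496.4458 = 1.34086
log2(1.34086) = 0.4232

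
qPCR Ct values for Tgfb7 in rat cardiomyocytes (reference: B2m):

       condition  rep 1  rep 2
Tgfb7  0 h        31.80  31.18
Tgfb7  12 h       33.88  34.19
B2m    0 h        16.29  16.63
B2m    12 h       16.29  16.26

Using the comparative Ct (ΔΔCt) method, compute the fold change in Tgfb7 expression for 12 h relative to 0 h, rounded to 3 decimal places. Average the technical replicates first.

Mean Ct: Tgfb7 0 h 31.490; Tgfb7 12 h 34.035; B2m 0 h 16.460; B2m 12 h 16.275
ΔCt(0 h) = 31.490 − 16.460 = 15.030
ΔCt(12 h) = 34.035 − 16.275 = 17.760
ΔΔCt = 17.760 − 15.030 = 2.730
Fold change = 2^(−2.730) = 0.1507

0.151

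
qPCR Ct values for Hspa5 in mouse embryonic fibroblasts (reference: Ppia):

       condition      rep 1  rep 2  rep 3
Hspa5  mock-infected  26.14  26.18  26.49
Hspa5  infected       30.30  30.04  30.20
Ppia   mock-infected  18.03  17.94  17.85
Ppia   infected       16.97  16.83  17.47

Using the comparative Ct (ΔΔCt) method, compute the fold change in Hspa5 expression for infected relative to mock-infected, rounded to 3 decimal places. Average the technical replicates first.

0.037

Mean Ct: Hspa5 mock-infected 26.270; Hspa5 infected 30.180; Ppia mock-infected 17.940; Ppia infected 17.090
ΔCt(mock-infected) = 26.270 − 17.940 = 8.330
ΔCt(infected) = 30.180 − 17.090 = 13.090
ΔΔCt = 13.090 − 8.330 = 4.760
Fold change = 2^(−4.760) = 0.0369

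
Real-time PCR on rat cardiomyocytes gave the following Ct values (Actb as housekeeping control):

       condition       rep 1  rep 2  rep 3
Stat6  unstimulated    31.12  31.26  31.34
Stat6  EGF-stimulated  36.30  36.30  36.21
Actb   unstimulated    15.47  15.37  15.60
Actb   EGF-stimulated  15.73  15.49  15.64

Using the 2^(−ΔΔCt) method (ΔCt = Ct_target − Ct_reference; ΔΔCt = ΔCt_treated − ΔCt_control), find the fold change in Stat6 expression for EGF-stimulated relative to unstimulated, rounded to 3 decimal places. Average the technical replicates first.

0.034

Mean Ct: Stat6 unstimulated 31.240; Stat6 EGF-stimulated 36.270; Actb unstimulated 15.480; Actb EGF-stimulated 15.620
ΔCt(unstimulated) = 31.240 − 15.480 = 15.760
ΔCt(EGF-stimulated) = 36.270 − 15.620 = 20.650
ΔΔCt = 20.650 − 15.760 = 4.890
Fold change = 2^(−4.890) = 0.0337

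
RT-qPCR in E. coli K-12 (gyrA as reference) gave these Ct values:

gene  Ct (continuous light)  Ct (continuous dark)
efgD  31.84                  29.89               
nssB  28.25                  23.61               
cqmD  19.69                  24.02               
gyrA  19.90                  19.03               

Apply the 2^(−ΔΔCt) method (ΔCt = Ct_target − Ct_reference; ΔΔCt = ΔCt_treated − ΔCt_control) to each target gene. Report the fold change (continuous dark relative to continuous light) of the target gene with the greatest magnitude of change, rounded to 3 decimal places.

0.027

efgD: ΔΔCt = (29.89−19.03) − (31.84−19.90) = 10.86 − 11.94 = -1.08; fold change = 2^1.08 = 2.114
nssB: ΔΔCt = (23.61−19.03) − (28.25−19.90) = 4.58 − 8.35 = -3.77; fold change = 2^3.77 = 13.642
cqmD: ΔΔCt = (24.02−19.03) − (19.69−19.90) = 4.99 − (-0.21) = 5.20; fold change = 2^-5.20 = 0.027
cqmD has the largest |ΔΔCt| = 5.20.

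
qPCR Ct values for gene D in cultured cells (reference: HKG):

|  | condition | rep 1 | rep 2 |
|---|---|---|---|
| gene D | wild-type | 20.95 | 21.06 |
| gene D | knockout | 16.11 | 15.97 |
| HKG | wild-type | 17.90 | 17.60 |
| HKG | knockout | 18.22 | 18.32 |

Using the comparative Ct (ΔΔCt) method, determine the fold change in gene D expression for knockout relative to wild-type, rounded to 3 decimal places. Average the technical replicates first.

Mean Ct: gene D wild-type 21.005; gene D knockout 16.040; HKG wild-type 17.750; HKG knockout 18.270
ΔCt(wild-type) = 21.005 − 17.750 = 3.255
ΔCt(knockout) = 16.040 − 18.270 = -2.230
ΔΔCt = -2.230 − 3.255 = -5.485
Fold change = 2^(−(-5.485)) = 2^5.485 = 44.7867

44.787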